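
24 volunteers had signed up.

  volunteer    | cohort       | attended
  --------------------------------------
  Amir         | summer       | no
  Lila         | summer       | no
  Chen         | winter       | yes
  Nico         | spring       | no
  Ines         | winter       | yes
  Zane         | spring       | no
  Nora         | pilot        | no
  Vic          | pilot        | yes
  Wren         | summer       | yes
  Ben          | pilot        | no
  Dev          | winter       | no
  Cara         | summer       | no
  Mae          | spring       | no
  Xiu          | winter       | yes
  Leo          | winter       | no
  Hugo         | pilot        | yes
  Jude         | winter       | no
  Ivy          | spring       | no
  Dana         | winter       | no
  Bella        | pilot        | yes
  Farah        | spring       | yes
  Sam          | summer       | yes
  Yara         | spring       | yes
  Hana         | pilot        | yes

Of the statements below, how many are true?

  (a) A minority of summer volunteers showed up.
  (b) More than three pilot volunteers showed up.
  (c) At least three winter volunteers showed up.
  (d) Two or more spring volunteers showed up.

(a) summer: |A| = 5, |A ∩ B| = 2; needs |A ∩ B| < |A ∖ B| — true.
(b) pilot: |A| = 6, |A ∩ B| = 4; needs |A ∩ B| > 3 — true.
(c) winter: |A| = 7, |A ∩ B| = 3; needs |A ∩ B| ≥ 3 — true.
(d) spring: |A| = 6, |A ∩ B| = 2; needs |A ∩ B| ≥ 2 — true.

4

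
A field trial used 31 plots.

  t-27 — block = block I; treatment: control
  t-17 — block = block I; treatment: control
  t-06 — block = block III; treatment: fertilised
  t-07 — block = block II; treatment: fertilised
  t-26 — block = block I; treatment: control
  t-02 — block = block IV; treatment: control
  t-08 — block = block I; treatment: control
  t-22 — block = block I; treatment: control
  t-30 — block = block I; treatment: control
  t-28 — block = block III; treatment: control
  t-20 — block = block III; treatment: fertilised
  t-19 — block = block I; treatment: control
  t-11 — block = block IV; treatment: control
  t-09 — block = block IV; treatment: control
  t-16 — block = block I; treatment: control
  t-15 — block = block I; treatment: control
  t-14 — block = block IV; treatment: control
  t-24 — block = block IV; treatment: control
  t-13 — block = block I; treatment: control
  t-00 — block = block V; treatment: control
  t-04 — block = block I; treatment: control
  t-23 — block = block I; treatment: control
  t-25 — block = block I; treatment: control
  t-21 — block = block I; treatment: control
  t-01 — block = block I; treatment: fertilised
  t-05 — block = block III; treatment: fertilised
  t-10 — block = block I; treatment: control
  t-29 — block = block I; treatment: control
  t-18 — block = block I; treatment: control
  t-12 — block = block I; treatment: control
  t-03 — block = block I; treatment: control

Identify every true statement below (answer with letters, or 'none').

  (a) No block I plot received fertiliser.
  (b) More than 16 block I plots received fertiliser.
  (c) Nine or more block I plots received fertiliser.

|A| = 20, |A ∩ B| = 1, |A ∖ B| = 19.
(a) A ∩ B = ∅ (|A ∩ B| = 0): fails.
(b) |A ∩ B| > 16: fails.
(c) |A ∩ B| ≥ 9: fails.

none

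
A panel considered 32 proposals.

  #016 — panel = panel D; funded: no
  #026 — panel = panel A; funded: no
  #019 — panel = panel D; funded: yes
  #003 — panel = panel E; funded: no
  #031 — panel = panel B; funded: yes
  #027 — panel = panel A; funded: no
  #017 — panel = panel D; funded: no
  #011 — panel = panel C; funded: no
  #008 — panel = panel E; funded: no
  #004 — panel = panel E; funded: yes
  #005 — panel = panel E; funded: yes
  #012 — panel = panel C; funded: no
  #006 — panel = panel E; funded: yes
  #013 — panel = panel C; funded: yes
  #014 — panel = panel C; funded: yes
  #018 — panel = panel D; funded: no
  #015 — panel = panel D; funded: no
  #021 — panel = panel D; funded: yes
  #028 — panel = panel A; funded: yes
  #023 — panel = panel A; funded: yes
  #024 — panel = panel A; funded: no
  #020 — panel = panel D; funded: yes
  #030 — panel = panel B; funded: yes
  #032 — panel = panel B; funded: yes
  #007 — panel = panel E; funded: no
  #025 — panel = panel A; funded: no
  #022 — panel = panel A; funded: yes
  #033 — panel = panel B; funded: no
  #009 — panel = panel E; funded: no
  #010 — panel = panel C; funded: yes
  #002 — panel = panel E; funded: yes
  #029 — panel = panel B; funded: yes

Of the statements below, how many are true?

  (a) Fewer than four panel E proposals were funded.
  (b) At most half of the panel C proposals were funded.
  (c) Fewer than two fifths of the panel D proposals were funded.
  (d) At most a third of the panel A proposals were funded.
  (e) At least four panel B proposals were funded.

(a) panel E: |A| = 8, |A ∩ B| = 4; needs |A ∩ B| < 4 — false.
(b) panel C: |A| = 5, |A ∩ B| = 3; needs |A ∩ B| ≤ |A ∖ B| — false.
(c) panel D: |A| = 7, |A ∩ B| = 3; needs |A ∩ B| / |A| < 2/5 — false.
(d) panel A: |A| = 7, |A ∩ B| = 3; needs |A ∩ B| / |A| ≤ 1/3 — false.
(e) panel B: |A| = 5, |A ∩ B| = 4; needs |A ∩ B| ≥ 4 — true.

1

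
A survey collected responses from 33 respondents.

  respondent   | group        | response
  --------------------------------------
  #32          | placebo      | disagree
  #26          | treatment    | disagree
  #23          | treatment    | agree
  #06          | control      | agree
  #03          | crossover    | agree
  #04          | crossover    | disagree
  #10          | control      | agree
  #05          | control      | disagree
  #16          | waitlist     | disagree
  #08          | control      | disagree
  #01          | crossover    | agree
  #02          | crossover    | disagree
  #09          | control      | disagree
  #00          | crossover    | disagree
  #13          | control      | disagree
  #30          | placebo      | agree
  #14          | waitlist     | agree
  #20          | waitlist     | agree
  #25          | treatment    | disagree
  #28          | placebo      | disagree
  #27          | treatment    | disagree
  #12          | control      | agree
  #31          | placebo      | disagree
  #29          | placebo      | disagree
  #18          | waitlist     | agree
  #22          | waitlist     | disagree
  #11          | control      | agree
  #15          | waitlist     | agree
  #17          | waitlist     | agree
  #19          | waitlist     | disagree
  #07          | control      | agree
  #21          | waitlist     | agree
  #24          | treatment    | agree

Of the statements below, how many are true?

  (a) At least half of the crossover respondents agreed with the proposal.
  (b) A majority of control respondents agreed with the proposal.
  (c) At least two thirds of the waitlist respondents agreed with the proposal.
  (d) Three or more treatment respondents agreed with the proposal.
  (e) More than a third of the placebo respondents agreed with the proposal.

2

(a) crossover: |A| = 5, |A ∩ B| = 2; needs |A ∩ B| ≥ |A ∖ B| — false.
(b) control: |A| = 9, |A ∩ B| = 5; needs |A ∩ B| > |A ∖ B| — true.
(c) waitlist: |A| = 9, |A ∩ B| = 6; needs |A ∩ B| / |A| ≥ 2/3 — true.
(d) treatment: |A| = 5, |A ∩ B| = 2; needs |A ∩ B| ≥ 3 — false.
(e) placebo: |A| = 5, |A ∩ B| = 1; needs |A ∩ B| / |A| > 1/3 — false.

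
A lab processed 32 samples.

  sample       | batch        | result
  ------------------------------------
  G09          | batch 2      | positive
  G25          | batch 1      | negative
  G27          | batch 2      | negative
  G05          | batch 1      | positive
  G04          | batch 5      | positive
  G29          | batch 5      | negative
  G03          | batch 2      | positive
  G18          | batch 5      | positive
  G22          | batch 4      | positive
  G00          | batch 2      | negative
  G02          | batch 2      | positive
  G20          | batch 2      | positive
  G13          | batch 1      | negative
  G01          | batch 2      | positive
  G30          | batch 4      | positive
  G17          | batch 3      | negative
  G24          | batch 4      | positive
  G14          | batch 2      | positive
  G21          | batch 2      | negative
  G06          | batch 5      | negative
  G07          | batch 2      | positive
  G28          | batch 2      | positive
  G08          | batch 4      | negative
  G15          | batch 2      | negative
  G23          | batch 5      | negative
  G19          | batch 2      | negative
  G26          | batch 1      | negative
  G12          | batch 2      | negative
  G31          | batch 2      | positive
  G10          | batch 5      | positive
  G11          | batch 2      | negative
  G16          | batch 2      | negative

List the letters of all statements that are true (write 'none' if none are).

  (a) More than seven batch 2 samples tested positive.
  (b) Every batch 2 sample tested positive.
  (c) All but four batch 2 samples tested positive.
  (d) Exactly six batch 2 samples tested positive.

|A| = 17, |A ∩ B| = 9, |A ∖ B| = 8.
(a) |A ∩ B| > 7: holds.
(b) A ⊆ B, i.e. every element of A is in B (|A ∖ B| = 0): fails.
(c) |A ∖ B| = 4: fails.
(d) |A ∩ B| = 6: fails.

(a)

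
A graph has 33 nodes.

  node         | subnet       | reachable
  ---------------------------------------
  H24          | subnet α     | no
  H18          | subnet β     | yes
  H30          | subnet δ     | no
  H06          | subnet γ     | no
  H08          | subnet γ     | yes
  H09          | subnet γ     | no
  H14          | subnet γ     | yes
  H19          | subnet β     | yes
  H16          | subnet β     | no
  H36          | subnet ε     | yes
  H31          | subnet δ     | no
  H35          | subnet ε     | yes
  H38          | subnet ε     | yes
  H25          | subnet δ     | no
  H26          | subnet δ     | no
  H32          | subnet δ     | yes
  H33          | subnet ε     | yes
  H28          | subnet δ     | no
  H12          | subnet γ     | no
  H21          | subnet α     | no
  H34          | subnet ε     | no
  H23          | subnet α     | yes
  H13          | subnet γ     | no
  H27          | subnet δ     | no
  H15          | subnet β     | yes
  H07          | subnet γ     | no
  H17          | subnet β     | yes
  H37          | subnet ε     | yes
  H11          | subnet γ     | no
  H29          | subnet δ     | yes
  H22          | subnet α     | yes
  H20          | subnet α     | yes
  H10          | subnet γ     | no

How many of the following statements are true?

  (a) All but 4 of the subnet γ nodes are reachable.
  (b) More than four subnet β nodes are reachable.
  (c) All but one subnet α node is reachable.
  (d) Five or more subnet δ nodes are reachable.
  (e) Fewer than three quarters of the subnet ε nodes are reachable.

0

(a) subnet γ: |A| = 9, |A ∩ B| = 2; needs |A ∖ B| = 4 — false.
(b) subnet β: |A| = 5, |A ∩ B| = 4; needs |A ∩ B| > 4 — false.
(c) subnet α: |A| = 5, |A ∩ B| = 3; needs |A ∖ B| = 1 — false.
(d) subnet δ: |A| = 8, |A ∩ B| = 2; needs |A ∩ B| ≥ 5 — false.
(e) subnet ε: |A| = 6, |A ∩ B| = 5; needs |A ∩ B| / |A| < 3/4 — false.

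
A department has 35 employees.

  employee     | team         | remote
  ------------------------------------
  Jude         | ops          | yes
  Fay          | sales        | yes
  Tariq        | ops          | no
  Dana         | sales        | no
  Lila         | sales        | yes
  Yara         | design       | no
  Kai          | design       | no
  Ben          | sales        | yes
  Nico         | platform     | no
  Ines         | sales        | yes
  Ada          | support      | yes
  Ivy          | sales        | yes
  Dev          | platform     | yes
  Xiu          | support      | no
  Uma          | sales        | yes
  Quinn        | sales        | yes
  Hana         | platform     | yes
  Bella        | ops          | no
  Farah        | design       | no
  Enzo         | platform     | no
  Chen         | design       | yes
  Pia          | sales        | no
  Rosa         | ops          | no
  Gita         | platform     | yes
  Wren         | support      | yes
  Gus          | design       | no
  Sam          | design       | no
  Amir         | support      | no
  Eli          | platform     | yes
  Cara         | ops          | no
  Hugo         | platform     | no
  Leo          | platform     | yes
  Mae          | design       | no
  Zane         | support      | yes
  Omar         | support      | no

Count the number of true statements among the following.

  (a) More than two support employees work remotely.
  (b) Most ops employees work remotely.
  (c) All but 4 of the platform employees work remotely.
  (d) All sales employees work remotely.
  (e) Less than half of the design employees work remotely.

(a) support: |A| = 6, |A ∩ B| = 3; needs |A ∩ B| > 2 — true.
(b) ops: |A| = 5, |A ∩ B| = 1; needs |A ∩ B| > |A ∖ B| — false.
(c) platform: |A| = 8, |A ∩ B| = 5; needs |A ∖ B| = 4 — false.
(d) sales: |A| = 9, |A ∩ B| = 7; needs A ⊆ B, i.e. every element of A is in B (|A ∖ B| = 0) — false.
(e) design: |A| = 7, |A ∩ B| = 1; needs |A ∩ B| < |A ∖ B| — true.

2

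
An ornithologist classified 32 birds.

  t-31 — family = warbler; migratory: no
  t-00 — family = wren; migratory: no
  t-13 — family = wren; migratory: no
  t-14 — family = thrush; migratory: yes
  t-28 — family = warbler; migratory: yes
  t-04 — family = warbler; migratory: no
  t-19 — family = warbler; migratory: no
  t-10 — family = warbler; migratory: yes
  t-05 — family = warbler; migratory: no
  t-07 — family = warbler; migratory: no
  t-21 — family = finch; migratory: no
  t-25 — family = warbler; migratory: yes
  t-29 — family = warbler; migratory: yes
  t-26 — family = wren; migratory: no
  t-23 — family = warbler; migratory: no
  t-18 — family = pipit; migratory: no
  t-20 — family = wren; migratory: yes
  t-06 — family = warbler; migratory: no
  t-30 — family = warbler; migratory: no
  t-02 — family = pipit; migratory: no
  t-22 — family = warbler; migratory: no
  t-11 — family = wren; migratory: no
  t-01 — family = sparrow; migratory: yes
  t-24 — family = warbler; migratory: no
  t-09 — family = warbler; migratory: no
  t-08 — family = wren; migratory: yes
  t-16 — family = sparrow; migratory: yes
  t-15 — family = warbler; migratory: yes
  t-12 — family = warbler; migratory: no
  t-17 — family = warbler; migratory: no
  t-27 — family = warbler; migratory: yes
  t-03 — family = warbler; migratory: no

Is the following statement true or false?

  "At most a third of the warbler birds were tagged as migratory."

True

Truth condition: |A ∩ B| / |A| ≤ 1/3.
|A| = 20, |A ∩ B| = 6, |A ∖ B| = 14.
|A ∩ B|/|A| = 6/20, so the statement is true.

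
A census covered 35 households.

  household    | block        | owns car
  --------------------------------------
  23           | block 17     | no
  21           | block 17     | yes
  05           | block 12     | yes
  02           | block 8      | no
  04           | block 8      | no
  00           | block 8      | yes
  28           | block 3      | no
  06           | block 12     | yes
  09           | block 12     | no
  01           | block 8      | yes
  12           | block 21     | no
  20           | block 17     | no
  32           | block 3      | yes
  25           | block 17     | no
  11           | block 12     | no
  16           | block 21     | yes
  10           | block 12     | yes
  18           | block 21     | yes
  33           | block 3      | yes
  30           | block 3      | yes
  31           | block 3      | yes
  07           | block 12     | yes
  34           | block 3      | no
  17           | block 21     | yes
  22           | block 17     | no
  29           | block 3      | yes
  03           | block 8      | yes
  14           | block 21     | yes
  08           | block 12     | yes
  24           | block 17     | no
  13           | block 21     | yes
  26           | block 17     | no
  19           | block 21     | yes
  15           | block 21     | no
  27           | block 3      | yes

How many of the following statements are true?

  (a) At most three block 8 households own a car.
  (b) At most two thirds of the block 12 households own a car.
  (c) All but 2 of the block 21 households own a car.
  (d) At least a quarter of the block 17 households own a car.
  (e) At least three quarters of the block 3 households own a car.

3

(a) block 8: |A| = 5, |A ∩ B| = 3; needs |A ∩ B| ≤ 3 — true.
(b) block 12: |A| = 7, |A ∩ B| = 5; needs |A ∩ B| / |A| ≤ 2/3 — false.
(c) block 21: |A| = 8, |A ∩ B| = 6; needs |A ∖ B| = 2 — true.
(d) block 17: |A| = 7, |A ∩ B| = 1; needs |A ∩ B| / |A| ≥ 1/4 — false.
(e) block 3: |A| = 8, |A ∩ B| = 6; needs |A ∩ B| / |A| ≥ 3/4 — true.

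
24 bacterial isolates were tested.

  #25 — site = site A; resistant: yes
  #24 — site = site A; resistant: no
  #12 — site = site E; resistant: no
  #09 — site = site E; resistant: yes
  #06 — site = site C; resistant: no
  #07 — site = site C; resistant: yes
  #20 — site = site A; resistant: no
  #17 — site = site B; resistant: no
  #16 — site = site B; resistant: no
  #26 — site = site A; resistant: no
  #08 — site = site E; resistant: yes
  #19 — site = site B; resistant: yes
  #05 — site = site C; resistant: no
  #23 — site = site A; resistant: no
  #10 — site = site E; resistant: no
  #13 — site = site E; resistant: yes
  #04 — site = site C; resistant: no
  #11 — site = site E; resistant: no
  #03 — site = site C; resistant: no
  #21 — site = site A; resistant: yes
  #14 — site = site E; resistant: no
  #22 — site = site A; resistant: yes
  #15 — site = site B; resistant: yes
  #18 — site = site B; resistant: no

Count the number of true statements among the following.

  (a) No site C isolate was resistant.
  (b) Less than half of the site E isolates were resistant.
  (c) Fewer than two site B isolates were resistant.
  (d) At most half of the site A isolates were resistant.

2

(a) site C: |A| = 5, |A ∩ B| = 1; needs A ∩ B = ∅ (|A ∩ B| = 0) — false.
(b) site E: |A| = 7, |A ∩ B| = 3; needs |A ∩ B| < |A ∖ B| — true.
(c) site B: |A| = 5, |A ∩ B| = 2; needs |A ∩ B| < 2 — false.
(d) site A: |A| = 7, |A ∩ B| = 3; needs |A ∩ B| ≤ |A ∖ B| — true.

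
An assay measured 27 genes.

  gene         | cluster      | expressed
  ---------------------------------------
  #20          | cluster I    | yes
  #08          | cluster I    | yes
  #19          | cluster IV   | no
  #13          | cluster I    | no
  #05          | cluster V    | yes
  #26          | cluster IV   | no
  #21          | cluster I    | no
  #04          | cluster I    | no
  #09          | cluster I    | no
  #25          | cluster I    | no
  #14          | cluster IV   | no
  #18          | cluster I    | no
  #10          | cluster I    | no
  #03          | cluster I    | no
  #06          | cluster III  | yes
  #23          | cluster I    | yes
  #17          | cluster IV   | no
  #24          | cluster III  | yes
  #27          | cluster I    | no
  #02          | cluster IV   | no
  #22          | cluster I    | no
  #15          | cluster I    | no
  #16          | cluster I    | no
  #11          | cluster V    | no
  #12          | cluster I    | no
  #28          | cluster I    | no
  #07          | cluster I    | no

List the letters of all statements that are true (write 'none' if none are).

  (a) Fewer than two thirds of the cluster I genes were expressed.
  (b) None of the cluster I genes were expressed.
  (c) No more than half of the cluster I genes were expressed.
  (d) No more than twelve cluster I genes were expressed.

|A| = 18, |A ∩ B| = 3, |A ∖ B| = 15.
(a) |A ∩ B| / |A| < 2/3: holds.
(b) A ∩ B = ∅ (|A ∩ B| = 0): fails.
(c) |A ∩ B| ≤ |A ∖ B|: holds.
(d) |A ∩ B| ≤ 12: holds.

(a), (c), (d)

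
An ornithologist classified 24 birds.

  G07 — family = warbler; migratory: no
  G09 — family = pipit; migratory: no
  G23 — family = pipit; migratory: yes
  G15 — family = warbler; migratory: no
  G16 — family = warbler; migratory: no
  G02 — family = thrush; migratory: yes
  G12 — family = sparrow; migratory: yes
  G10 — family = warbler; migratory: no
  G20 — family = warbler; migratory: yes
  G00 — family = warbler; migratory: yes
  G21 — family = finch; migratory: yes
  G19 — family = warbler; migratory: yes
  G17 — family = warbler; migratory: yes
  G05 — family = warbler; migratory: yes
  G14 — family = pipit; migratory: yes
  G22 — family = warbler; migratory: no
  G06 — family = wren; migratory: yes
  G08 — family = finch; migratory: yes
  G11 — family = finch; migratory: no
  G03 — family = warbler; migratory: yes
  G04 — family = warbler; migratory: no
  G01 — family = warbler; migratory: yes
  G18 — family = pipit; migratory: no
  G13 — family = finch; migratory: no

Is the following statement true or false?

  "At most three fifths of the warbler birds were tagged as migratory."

'At most three fifths of the warbler birds were tagged as migratory' holds iff |A ∩ B| / |A| ≤ 3/5.
A (the restrictor) = {G07, G15, G16, G10, G20, G00, G19, G17, G05, G22, G03, G04, G01}, |A| = 13.
A ∩ B = {G20, G00, G19, G17, G05, G03, G01}, so |A ∩ B| = 7.
A ∖ B = {G07, G15, G16, G10, G22, G04}, so |A ∖ B| = 6.
|A ∩ B|/|A| = 7/13, so the statement is true.

True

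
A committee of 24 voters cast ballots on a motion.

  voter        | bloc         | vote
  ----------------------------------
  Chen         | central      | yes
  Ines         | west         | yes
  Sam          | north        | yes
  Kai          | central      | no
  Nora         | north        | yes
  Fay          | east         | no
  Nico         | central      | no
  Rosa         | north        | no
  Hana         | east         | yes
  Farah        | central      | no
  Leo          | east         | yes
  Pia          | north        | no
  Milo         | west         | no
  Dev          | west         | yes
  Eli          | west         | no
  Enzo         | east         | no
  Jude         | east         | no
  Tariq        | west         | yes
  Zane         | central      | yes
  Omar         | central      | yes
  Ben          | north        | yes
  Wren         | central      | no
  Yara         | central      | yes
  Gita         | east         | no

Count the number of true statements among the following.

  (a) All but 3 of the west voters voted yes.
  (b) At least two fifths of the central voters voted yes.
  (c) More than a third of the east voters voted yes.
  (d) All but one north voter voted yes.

(a) west: |A| = 5, |A ∩ B| = 3; needs |A ∖ B| = 3 — false.
(b) central: |A| = 8, |A ∩ B| = 4; needs |A ∩ B| / |A| ≥ 2/5 — true.
(c) east: |A| = 6, |A ∩ B| = 2; needs |A ∩ B| / |A| > 1/3 — false.
(d) north: |A| = 5, |A ∩ B| = 3; needs |A ∖ B| = 1 — false.

1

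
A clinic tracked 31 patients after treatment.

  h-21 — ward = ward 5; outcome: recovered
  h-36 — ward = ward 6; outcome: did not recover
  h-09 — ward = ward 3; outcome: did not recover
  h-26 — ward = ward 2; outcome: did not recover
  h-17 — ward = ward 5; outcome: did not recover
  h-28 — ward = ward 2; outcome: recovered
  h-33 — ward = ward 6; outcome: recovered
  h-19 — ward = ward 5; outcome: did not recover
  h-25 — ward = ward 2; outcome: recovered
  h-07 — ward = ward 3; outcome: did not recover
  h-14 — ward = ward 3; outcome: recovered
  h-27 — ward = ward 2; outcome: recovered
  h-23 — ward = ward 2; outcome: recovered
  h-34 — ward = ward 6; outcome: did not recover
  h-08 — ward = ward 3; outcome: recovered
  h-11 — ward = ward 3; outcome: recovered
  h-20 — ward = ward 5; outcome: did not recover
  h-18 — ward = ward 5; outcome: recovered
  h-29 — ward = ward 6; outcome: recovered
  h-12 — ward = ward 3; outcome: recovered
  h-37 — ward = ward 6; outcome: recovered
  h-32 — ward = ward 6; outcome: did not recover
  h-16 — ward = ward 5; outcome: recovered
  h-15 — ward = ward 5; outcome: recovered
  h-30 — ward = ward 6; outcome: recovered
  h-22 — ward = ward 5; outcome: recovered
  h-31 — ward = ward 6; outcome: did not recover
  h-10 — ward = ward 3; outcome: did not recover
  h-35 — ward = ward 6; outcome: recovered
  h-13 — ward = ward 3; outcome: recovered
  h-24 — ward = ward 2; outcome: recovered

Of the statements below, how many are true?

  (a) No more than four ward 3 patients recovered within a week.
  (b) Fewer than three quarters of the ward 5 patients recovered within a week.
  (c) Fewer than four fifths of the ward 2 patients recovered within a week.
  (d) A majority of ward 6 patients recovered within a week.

(a) ward 3: |A| = 8, |A ∩ B| = 5; needs |A ∩ B| ≤ 4 — false.
(b) ward 5: |A| = 8, |A ∩ B| = 5; needs |A ∩ B| / |A| < 3/4 — true.
(c) ward 2: |A| = 6, |A ∩ B| = 5; needs |A ∩ B| / |A| < 4/5 — false.
(d) ward 6: |A| = 9, |A ∩ B| = 5; needs |A ∩ B| > |A ∖ B| — true.

2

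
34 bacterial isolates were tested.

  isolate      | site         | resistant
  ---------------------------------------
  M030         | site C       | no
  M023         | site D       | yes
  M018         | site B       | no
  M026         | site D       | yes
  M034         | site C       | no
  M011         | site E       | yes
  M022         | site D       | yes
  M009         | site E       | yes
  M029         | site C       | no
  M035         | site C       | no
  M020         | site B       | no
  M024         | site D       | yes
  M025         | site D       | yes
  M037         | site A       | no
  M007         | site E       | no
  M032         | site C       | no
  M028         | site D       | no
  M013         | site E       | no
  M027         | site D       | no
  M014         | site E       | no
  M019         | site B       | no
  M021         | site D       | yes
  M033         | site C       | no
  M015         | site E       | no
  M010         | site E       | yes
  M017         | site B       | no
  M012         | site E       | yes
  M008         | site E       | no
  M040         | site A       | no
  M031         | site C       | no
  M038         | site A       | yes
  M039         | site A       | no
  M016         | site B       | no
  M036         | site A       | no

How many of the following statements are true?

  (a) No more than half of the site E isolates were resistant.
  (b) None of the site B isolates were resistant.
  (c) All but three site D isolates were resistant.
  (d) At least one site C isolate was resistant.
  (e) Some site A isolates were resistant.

(a) site E: |A| = 9, |A ∩ B| = 4; needs |A ∩ B| ≤ |A ∖ B| — true.
(b) site B: |A| = 5, |A ∩ B| = 0; needs A ∩ B = ∅ (|A ∩ B| = 0) — true.
(c) site D: |A| = 8, |A ∩ B| = 6; needs |A ∖ B| = 3 — false.
(d) site C: |A| = 7, |A ∩ B| = 0; needs A ∩ B ≠ ∅ (|A ∩ B| ≥ 1) — false.
(e) site A: |A| = 5, |A ∩ B| = 1; needs A ∩ B ≠ ∅ (|A ∩ B| ≥ 1) — true.

3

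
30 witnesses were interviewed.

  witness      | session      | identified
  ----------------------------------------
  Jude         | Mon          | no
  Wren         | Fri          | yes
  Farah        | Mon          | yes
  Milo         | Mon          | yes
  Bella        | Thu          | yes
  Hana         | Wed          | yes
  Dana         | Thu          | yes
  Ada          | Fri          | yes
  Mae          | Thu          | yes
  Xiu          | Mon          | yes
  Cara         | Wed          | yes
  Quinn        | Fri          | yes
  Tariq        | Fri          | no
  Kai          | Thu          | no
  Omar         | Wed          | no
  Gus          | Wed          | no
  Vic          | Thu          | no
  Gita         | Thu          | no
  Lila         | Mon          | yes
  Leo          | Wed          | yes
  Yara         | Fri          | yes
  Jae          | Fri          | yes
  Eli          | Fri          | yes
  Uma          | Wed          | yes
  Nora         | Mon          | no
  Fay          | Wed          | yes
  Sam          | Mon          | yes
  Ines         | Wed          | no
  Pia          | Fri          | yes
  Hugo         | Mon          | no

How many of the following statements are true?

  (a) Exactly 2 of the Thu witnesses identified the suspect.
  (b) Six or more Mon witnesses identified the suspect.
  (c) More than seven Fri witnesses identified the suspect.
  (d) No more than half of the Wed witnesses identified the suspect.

(a) Thu: |A| = 6, |A ∩ B| = 3; needs |A ∩ B| = 2 — false.
(b) Mon: |A| = 8, |A ∩ B| = 5; needs |A ∩ B| ≥ 6 — false.
(c) Fri: |A| = 8, |A ∩ B| = 7; needs |A ∩ B| > 7 — false.
(d) Wed: |A| = 8, |A ∩ B| = 5; needs |A ∩ B| ≤ |A ∖ B| — false.

0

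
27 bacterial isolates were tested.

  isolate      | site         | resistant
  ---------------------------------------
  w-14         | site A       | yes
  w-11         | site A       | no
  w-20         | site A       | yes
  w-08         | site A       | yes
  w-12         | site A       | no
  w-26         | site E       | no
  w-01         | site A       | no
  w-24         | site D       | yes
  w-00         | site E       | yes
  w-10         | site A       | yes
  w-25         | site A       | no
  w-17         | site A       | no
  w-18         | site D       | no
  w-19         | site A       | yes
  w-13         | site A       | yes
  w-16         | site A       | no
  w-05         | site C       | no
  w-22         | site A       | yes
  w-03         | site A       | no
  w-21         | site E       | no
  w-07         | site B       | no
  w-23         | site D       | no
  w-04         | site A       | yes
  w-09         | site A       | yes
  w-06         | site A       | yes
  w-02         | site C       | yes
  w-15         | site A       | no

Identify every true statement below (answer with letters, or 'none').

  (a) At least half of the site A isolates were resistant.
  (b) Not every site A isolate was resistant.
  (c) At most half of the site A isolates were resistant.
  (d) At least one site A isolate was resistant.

|A| = 18, |A ∩ B| = 10, |A ∖ B| = 8.
(a) |A ∩ B| ≥ |A ∖ B|: holds.
(b) A ⊄ B (|A ∖ B| ≥ 1): holds.
(c) |A ∩ B| ≤ |A ∖ B|: fails.
(d) A ∩ B ≠ ∅ (|A ∩ B| ≥ 1): holds.

(a), (b), (d)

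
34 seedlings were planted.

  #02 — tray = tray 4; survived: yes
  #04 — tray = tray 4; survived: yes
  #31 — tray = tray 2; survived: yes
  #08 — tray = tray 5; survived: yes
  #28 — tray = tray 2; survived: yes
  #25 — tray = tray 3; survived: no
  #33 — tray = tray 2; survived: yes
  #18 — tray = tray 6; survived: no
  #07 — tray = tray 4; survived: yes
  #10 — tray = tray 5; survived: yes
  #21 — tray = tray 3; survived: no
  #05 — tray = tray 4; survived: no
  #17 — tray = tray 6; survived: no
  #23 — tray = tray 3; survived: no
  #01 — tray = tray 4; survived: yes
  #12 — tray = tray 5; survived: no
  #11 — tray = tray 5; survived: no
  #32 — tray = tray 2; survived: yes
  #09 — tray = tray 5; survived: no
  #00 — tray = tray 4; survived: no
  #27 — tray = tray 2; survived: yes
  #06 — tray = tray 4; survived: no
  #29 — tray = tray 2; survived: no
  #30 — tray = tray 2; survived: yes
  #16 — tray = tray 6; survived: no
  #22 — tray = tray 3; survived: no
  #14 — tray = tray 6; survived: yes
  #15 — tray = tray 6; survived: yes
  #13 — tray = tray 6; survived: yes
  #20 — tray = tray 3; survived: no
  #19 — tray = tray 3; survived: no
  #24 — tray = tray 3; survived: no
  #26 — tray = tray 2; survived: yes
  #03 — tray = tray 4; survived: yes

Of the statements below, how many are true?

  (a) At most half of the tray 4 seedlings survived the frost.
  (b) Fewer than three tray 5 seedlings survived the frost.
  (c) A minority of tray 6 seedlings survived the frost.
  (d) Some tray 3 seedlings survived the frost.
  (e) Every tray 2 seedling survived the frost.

(a) tray 4: |A| = 8, |A ∩ B| = 5; needs |A ∩ B| ≤ |A ∖ B| — false.
(b) tray 5: |A| = 5, |A ∩ B| = 2; needs |A ∩ B| < 3 — true.
(c) tray 6: |A| = 6, |A ∩ B| = 3; needs |A ∩ B| < |A ∖ B| — false.
(d) tray 3: |A| = 7, |A ∩ B| = 0; needs A ∩ B ≠ ∅ (|A ∩ B| ≥ 1) — false.
(e) tray 2: |A| = 8, |A ∩ B| = 7; needs A ⊆ B, i.e. every element of A is in B (|A ∖ B| = 0) — false.

1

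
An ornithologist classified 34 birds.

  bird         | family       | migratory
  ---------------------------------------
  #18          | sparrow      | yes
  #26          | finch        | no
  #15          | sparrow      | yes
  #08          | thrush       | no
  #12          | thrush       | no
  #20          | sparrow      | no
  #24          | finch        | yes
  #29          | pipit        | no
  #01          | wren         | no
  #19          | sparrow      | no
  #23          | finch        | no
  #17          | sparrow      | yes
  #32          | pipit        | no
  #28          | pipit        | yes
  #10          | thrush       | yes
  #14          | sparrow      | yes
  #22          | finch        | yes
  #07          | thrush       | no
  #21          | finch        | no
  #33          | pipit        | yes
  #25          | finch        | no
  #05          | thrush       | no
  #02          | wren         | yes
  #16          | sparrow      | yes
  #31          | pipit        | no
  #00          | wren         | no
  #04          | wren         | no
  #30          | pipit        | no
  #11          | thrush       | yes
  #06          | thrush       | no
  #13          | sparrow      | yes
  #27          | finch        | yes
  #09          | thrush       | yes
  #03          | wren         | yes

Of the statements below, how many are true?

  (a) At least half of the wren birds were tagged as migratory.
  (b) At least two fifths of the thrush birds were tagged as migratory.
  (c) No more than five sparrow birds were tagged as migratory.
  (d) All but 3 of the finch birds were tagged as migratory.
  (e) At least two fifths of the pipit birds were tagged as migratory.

(a) wren: |A| = 5, |A ∩ B| = 2; needs |A ∩ B| ≥ |A ∖ B| — false.
(b) thrush: |A| = 8, |A ∩ B| = 3; needs |A ∩ B| / |A| ≥ 2/5 — false.
(c) sparrow: |A| = 8, |A ∩ B| = 6; needs |A ∩ B| ≤ 5 — false.
(d) finch: |A| = 7, |A ∩ B| = 3; needs |A ∖ B| = 3 — false.
(e) pipit: |A| = 6, |A ∩ B| = 2; needs |A ∩ B| / |A| ≥ 2/5 — false.

0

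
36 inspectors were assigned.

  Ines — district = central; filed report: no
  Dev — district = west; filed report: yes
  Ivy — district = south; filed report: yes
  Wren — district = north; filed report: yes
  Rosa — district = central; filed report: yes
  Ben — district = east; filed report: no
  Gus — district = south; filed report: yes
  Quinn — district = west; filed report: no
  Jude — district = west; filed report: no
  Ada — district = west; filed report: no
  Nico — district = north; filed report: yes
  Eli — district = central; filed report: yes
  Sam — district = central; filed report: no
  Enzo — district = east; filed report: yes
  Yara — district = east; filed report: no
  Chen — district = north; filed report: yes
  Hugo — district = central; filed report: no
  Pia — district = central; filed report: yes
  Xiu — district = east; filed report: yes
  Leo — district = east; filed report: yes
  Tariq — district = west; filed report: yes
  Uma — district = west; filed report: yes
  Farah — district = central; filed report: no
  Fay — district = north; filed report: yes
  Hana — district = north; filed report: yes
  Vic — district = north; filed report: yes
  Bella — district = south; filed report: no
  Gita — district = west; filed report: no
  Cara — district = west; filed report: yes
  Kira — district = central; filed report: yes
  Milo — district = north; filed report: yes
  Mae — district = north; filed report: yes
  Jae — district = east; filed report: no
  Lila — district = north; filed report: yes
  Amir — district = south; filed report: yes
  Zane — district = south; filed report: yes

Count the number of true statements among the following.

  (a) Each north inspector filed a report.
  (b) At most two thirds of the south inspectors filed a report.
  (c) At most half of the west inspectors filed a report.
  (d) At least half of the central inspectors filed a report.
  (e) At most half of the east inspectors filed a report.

(a) north: |A| = 9, |A ∩ B| = 9; needs A ⊆ B, i.e. every element of A is in B (|A ∖ B| = 0) — true.
(b) south: |A| = 5, |A ∩ B| = 4; needs |A ∩ B| / |A| ≤ 2/3 — false.
(c) west: |A| = 8, |A ∩ B| = 4; needs |A ∩ B| ≤ |A ∖ B| — true.
(d) central: |A| = 8, |A ∩ B| = 4; needs |A ∩ B| ≥ |A ∖ B| — true.
(e) east: |A| = 6, |A ∩ B| = 3; needs |A ∩ B| ≤ |A ∖ B| — true.

4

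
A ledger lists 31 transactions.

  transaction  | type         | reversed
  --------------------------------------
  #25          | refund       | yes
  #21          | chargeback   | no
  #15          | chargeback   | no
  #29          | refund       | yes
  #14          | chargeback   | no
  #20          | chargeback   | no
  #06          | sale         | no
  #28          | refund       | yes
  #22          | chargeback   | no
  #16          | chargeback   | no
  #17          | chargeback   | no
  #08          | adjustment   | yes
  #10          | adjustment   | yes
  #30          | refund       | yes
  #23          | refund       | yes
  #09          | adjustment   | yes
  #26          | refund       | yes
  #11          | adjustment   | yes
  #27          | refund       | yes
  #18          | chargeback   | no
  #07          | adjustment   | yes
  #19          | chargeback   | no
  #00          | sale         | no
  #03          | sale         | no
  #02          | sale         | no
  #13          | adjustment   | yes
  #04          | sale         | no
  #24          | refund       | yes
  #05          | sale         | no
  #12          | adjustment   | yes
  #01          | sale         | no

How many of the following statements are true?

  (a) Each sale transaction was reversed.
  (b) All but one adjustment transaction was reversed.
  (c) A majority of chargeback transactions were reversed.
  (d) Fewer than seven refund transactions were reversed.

(a) sale: |A| = 7, |A ∩ B| = 0; needs A ⊆ B, i.e. every element of A is in B (|A ∖ B| = 0) — false.
(b) adjustment: |A| = 7, |A ∩ B| = 7; needs |A ∖ B| = 1 — false.
(c) chargeback: |A| = 9, |A ∩ B| = 0; needs |A ∩ B| > |A ∖ B| — false.
(d) refund: |A| = 8, |A ∩ B| = 8; needs |A ∩ B| < 7 — false.

0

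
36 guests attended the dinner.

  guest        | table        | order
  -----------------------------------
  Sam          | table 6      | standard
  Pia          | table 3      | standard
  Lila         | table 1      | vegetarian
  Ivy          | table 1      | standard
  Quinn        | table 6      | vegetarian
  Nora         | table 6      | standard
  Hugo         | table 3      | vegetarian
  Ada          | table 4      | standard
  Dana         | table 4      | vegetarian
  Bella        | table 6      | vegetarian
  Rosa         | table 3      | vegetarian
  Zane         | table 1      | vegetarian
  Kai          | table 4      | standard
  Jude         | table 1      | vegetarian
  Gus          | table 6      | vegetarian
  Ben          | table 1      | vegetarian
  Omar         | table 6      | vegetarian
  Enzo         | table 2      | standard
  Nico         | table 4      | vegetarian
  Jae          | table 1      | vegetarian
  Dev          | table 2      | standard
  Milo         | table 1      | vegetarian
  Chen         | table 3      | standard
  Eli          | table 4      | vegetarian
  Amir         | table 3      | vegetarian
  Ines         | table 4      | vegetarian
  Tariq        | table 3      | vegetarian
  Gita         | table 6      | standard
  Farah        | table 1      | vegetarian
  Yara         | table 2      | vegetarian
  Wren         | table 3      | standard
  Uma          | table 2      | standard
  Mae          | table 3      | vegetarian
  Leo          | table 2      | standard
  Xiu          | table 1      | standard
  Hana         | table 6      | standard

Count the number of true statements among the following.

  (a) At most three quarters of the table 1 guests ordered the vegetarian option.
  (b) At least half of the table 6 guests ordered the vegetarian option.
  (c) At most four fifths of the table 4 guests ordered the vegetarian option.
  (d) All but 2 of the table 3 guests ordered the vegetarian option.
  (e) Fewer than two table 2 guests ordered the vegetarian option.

3

(a) table 1: |A| = 9, |A ∩ B| = 7; needs |A ∩ B| / |A| ≤ 3/4 — false.
(b) table 6: |A| = 8, |A ∩ B| = 4; needs |A ∩ B| ≥ |A ∖ B| — true.
(c) table 4: |A| = 6, |A ∩ B| = 4; needs |A ∩ B| / |A| ≤ 4/5 — true.
(d) table 3: |A| = 8, |A ∩ B| = 5; needs |A ∖ B| = 2 — false.
(e) table 2: |A| = 5, |A ∩ B| = 1; needs |A ∩ B| < 2 — true.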